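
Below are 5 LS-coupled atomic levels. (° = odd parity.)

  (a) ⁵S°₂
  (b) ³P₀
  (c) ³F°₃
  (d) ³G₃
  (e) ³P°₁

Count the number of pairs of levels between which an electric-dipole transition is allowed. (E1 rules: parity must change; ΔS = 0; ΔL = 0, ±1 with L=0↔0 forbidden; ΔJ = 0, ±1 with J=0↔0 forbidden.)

(a)–(b): forbidden (ΔS, ΔJ).
(a)–(c): forbidden (parity, ΔS, ΔL).
(a)–(d): forbidden (ΔS, ΔL).
(a)–(e): forbidden (parity, ΔS).
(b)–(c): forbidden (ΔL, ΔJ).
(b)–(d): forbidden (parity, ΔL, ΔJ).
(b)–(e): allowed.
(c)–(d): allowed.
(c)–(e): forbidden (parity, ΔL, ΔJ).
(d)–(e): forbidden (ΔL, ΔJ).
Allowed pairs: 2 of 10.

2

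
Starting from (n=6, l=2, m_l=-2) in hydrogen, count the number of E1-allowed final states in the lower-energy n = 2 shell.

1

E1 requires Δl = ±1, so l_f ∈ {1, 3}; with 0 ≤ l_f ≤ n_f−1 = 1, the allowed l_f values are {1}.
For l_f = 1: m_f ∈ {m_i−1, m_i, m_i+1} ∩ [−1, 1] = {-1} → 1 state.
Total: 1.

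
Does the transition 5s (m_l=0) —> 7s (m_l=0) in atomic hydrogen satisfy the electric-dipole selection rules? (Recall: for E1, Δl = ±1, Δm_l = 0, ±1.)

Initial l = 0, final l = 0, so Δl = +0. E1 requires Δl = ±1: ✗.
Δm_l = 0 − (0) = +0. E1 requires Δm_l = 0, ±1: ✓.
The transition is electric-dipole forbidden.

forbidden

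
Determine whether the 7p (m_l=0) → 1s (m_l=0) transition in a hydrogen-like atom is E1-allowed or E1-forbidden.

allowed

Δl = 0 − 1 = -1; the E1 rule Δl = ±1 is ✓.
m_l: 0 → 0 (Δm_l = +0). |Δm_l| ≤ 1 ✓.
All E1 selection rules are satisfied.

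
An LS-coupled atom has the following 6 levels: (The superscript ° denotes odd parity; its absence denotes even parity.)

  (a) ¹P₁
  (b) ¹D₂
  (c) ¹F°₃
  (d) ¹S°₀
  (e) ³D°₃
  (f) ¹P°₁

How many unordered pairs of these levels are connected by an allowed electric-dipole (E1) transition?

(a)–(b): forbidden (parity).
(a)–(c): forbidden (ΔL, ΔJ).
(a)–(d): allowed.
(a)–(e): forbidden (ΔS, ΔJ).
(a)–(f): allowed.
(b)–(c): allowed.
(b)–(d): forbidden (ΔL, ΔJ).
(b)–(e): forbidden (ΔS).
(b)–(f): allowed.
(c)–(d): forbidden (parity, ΔL, ΔJ).
(c)–(e): forbidden (parity, ΔS).
(c)–(f): forbidden (parity, ΔL, ΔJ).
(d)–(e): forbidden (parity, ΔS, ΔL, ΔJ).
(d)–(f): forbidden (parity).
(e)–(f): forbidden (parity, ΔS, ΔJ).
Allowed pairs: 4 of 15.

4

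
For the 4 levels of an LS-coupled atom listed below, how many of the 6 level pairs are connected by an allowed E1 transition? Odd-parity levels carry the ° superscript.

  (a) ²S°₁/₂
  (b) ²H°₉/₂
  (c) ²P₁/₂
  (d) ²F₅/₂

(a)–(b): forbidden (parity, ΔL, ΔJ).
(a)–(c): allowed.
(a)–(d): forbidden (ΔL, ΔJ).
(b)–(c): forbidden (ΔL, ΔJ).
(b)–(d): forbidden (ΔL, ΔJ).
(c)–(d): forbidden (parity, ΔL, ΔJ).
Allowed pairs: 1 of 6.

1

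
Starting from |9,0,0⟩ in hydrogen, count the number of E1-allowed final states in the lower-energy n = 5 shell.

3

E1 requires Δl = ±1, so l_f ∈ {-1, 1}; with 0 ≤ l_f ≤ n_f−1 = 4, the allowed l_f values are {1}.
For l_f = 1: m_f ∈ {m_i−1, m_i, m_i+1} ∩ [−1, 1] = {-1, 0, 1} → 3 states.
Total: 3.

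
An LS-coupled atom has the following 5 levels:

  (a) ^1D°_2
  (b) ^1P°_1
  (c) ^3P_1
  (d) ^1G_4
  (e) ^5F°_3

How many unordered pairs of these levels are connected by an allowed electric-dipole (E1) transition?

(a)–(b): forbidden (parity).
(a)–(c): forbidden (ΔS).
(a)–(d): forbidden (ΔL, ΔJ).
(a)–(e): forbidden (parity, ΔS).
(b)–(c): forbidden (ΔS).
(b)–(d): forbidden (ΔL, ΔJ).
(b)–(e): forbidden (parity, ΔS, ΔL, ΔJ).
(c)–(d): forbidden (parity, ΔS, ΔL, ΔJ).
(c)–(e): forbidden (ΔS, ΔL, ΔJ).
(d)–(e): forbidden (ΔS).
Allowed pairs: 0 of 10.

0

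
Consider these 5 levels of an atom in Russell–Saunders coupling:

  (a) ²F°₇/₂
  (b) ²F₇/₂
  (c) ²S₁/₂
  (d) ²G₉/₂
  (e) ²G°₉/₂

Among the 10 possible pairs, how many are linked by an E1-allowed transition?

(a)–(b): allowed.
(a)–(c): forbidden (ΔL, ΔJ).
(a)–(d): allowed.
(a)–(e): forbidden (parity).
(b)–(c): forbidden (parity, ΔL, ΔJ).
(b)–(d): forbidden (parity).
(b)–(e): allowed.
(c)–(d): forbidden (parity, ΔL, ΔJ).
(c)–(e): forbidden (ΔL, ΔJ).
(d)–(e): allowed.
Allowed pairs: 4 of 10.

4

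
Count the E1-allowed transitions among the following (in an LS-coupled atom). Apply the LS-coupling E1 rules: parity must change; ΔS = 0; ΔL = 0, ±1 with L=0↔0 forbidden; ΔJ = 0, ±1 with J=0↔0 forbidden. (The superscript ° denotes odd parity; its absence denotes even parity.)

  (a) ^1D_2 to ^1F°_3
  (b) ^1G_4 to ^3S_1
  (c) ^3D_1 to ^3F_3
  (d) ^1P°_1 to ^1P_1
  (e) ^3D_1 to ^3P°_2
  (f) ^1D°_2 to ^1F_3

4

(a) allowed
(b) forbidden (parity, ΔS, ΔL, ΔJ fail)
(c) forbidden (parity, ΔJ fail)
(d) allowed
(e) allowed
(f) allowed
Total allowed: 4 of 6.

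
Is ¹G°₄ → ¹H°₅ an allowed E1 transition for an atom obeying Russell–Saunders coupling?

forbidden

Initial level: S=0, L=4, J=4, parity odd. Final level: S=0, L=5, J=5, parity odd.
Parity must change: odd → odd — violated.
ΔS = 0: S: 0 → 0 — satisfied.
ΔL = 0, ±1 (not L=0↔0): L: 4 → 5, ΔL = +1 — satisfied.
ΔJ = 0, ±1 (not J=0↔0): J: 4 → 5, ΔJ = +1 — satisfied.
Rule(s) violated: parity.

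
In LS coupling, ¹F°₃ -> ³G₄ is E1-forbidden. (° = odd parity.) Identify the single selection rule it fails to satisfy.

the ΔS = 0 rule

Parity must change: odd → even — ✓.
ΔS = 0: S: 0 → 1 — ✗.
ΔL = 0, ±1 (not L=0↔0): L: 3 → 4, ΔL = +1 — ✓.
ΔJ = 0, ±1 (not J=0↔0): J: 3 → 4, ΔJ = +1 — ✓.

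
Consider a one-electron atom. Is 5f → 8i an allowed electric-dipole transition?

forbidden

l: 3 → 6 (Δl = +3). Δl = ±1 ✗.
The transition is electric-dipole forbidden.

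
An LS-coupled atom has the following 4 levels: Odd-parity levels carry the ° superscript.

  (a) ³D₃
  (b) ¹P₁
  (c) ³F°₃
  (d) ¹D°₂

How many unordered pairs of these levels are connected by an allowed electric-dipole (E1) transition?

2

(a)–(b): forbidden (parity, ΔS, ΔJ).
(a)–(c): allowed.
(a)–(d): forbidden (ΔS).
(b)–(c): forbidden (ΔS, ΔL, ΔJ).
(b)–(d): allowed.
(c)–(d): forbidden (parity, ΔS).
Allowed pairs: 2 of 6.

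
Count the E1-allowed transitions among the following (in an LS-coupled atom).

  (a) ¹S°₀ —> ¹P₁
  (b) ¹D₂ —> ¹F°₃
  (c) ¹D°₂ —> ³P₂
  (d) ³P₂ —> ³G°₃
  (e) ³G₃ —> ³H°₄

(a) allowed
(b) allowed
(c) forbidden (ΔS fails)
(d) forbidden (ΔL fails)
(e) allowed
Total allowed: 3 of 5.

3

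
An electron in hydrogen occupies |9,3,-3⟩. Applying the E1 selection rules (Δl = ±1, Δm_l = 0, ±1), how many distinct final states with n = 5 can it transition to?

E1 requires Δl = ±1, so l_f ∈ {2, 4}; with 0 ≤ l_f ≤ n_f−1 = 4, the allowed l_f values are {2, 4}.
For l_f = 2: m_f ∈ {m_i−1, m_i, m_i+1} ∩ [−2, 2] = {-2} → 1 state.
For l_f = 4: m_f ∈ {m_i−1, m_i, m_i+1} ∩ [−4, 4] = {-4, -3, -2} → 3 states.
Total: 4.

4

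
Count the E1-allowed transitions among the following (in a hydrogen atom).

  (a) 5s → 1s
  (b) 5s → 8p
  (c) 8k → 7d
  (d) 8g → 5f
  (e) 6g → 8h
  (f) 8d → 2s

(a) forbidden — Δl = +0 (E1 requires Δl = ±1)
(b) allowed
(c) forbidden — Δl = -5 (E1 requires Δl = ±1)
(d) allowed
(e) allowed
(f) forbidden — Δl = -2 (E1 requires Δl = ±1)
Total allowed: 3 of 6.

3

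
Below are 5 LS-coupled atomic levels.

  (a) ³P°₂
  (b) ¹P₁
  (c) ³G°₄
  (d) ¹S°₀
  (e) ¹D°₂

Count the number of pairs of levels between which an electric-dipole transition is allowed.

2

(a)–(b): forbidden (ΔS).
(a)–(c): forbidden (parity, ΔL, ΔJ).
(a)–(d): forbidden (parity, ΔS, ΔJ).
(a)–(e): forbidden (parity, ΔS).
(b)–(c): forbidden (ΔS, ΔL, ΔJ).
(b)–(d): allowed.
(b)–(e): allowed.
(c)–(d): forbidden (parity, ΔS, ΔL, ΔJ).
(c)–(e): forbidden (parity, ΔS, ΔL, ΔJ).
(d)–(e): forbidden (parity, ΔL, ΔJ).
Allowed pairs: 2 of 10.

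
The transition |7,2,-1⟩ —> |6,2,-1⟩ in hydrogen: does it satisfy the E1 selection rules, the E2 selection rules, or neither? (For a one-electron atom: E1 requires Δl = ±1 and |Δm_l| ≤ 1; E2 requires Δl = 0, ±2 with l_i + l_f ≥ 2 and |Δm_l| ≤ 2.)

Δl = 2 − 2 = +0; l_i + l_f = 4.
Δm_l = +0.
E1 (Δl = ±1, |Δm_l| ≤ 1): not satisfied.
E2 (Δl = 0,±2, l_i+l_f ≥ 2, |Δm_l| ≤ 2): satisfied.

E2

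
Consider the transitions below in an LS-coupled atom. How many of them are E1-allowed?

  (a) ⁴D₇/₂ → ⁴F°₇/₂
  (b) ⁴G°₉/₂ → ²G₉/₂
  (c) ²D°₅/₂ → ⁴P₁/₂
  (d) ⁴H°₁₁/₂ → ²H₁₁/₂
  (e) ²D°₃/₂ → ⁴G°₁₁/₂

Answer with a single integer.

(a) allowed
(b) forbidden (ΔS fails)
(c) forbidden (ΔS, ΔJ fail)
(d) forbidden (ΔS fails)
(e) forbidden (parity, ΔS, ΔL, ΔJ fail)
Total allowed: 1 of 5.

1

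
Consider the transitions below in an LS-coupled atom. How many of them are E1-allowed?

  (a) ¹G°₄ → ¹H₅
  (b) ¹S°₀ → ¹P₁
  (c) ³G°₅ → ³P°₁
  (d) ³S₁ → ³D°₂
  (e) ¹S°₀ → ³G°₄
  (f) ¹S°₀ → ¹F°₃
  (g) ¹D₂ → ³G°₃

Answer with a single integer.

2

(a) allowed
(b) allowed
(c) forbidden (parity, ΔL, ΔJ fail)
(d) forbidden (ΔL fails)
(e) forbidden (parity, ΔS, ΔL, ΔJ fail)
(f) forbidden (parity, ΔL, ΔJ fail)
(g) forbidden (ΔS, ΔL fail)
Total allowed: 2 of 7.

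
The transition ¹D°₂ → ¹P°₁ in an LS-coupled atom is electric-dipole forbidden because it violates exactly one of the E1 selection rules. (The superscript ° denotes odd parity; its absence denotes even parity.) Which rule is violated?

Parity must change: odd → odd — violated.
ΔL = 0, ±1 (not L=0↔0): L: 2 → 1, ΔL = -1 — satisfied.
ΔJ = 0, ±1 (not J=0↔0): J: 2 → 1, ΔJ = -1 — satisfied.
ΔS = 0: S: 0 → 0 — satisfied.

parity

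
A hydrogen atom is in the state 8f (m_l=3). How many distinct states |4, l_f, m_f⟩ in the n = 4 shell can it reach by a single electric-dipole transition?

1

E1 requires Δl = ±1, so l_f ∈ {2, 4}; with 0 ≤ l_f ≤ n_f−1 = 3, the allowed l_f values are {2}.
For l_f = 2: m_f ∈ {m_i−1, m_i, m_i+1} ∩ [−2, 2] = {2} → 1 state.
Total: 1.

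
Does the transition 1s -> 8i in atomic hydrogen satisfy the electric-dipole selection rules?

forbidden

l: 0 → 6 (Δl = +6). Δl = ±1 violated.
The transition is electric-dipole forbidden.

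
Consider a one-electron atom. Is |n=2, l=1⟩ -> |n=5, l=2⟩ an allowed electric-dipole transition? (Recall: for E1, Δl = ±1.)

l: 1 → 2 (Δl = +1). Δl = ±1 satisfied.
All E1 selection rules are satisfied.

allowed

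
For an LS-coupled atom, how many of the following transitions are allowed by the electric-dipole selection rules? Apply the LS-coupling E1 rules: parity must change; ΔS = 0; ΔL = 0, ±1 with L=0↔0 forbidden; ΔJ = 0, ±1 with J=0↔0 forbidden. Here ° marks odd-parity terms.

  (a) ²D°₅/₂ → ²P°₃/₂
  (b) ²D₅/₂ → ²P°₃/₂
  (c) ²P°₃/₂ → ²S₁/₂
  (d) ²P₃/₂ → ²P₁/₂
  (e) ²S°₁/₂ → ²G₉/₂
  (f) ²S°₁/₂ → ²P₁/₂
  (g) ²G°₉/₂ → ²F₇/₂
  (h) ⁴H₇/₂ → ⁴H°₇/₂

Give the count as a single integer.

(a) forbidden (parity fails)
(b) allowed
(c) allowed
(d) forbidden (parity fails)
(e) forbidden (ΔL, ΔJ fail)
(f) allowed
(g) allowed
(h) allowed
Total allowed: 5 of 8.

5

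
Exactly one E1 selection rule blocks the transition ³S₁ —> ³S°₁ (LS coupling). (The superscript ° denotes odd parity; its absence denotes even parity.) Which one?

Initial level: S=1, L=0, J=1, parity even. Final level: S=1, L=0, J=1, parity odd.
ΔL = 0, ±1 (not L=0↔0): L: 0 → 0, ΔL = +0 — fails.
ΔS = 0: S: 1 → 1 — ok.
Parity must change: even → odd — ok.
ΔJ = 0, ±1 (not J=0↔0): J: 1 → 1, ΔJ = +0 — ok.

the L=0 ↔ L=0 exclusion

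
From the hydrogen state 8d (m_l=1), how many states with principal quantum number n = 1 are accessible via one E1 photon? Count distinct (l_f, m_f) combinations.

E1 requires l_f ∈ {1, 3}, but neither lies in [0, 0], so no final state is reachable.
Total: 0.

0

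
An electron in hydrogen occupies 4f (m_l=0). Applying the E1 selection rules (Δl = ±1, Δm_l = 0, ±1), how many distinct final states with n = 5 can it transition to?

6

E1 requires Δl = ±1, so l_f ∈ {2, 4}; with 0 ≤ l_f ≤ n_f−1 = 4, the allowed l_f values are {2, 4}.
For l_f = 2: m_f ∈ {m_i−1, m_i, m_i+1} ∩ [−2, 2] = {-1, 0, 1} → 3 states.
For l_f = 4: m_f ∈ {m_i−1, m_i, m_i+1} ∩ [−4, 4] = {-1, 0, 1} → 3 states.
Total: 6.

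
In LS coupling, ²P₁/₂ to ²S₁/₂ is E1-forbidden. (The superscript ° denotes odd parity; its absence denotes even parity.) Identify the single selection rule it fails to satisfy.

Parity must change: even → even — ✗.
ΔS = 0: S: 1/2 → 1/2 — ✓.
ΔL = 0, ±1 (not L=0↔0): L: 1 → 0, ΔL = -1 — ✓.
ΔJ = 0, ±1 (not J=0↔0): J: 1/2 → 1/2, ΔJ = +0 — ✓.

parity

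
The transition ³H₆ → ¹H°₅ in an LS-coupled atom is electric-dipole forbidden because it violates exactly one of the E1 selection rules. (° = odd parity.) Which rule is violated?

the ΔS = 0 rule

Initial level: S=1, L=5, J=6, parity even. Final level: S=0, L=5, J=5, parity odd.
Parity must change: even → odd — ✓.
ΔS = 0: S: 1 → 0 — ✗.
ΔL = 0, ±1 (not L=0↔0): L: 5 → 5, ΔL = +0 — ✓.
ΔJ = 0, ±1 (not J=0↔0): J: 6 → 5, ΔJ = -1 — ✓.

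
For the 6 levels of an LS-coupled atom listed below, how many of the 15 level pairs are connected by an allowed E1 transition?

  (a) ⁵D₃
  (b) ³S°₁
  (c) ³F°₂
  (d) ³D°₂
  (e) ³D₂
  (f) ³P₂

4

(a)–(b): forbidden (ΔS, ΔL, ΔJ).
(a)–(c): forbidden (ΔS).
(a)–(d): forbidden (ΔS).
(a)–(e): forbidden (parity, ΔS).
(a)–(f): forbidden (parity, ΔS).
(b)–(c): forbidden (parity, ΔL).
(b)–(d): forbidden (parity, ΔL).
(b)–(e): forbidden (ΔL).
(b)–(f): allowed.
(c)–(d): forbidden (parity).
(c)–(e): allowed.
(c)–(f): forbidden (ΔL).
(d)–(e): allowed.
(d)–(f): allowed.
(e)–(f): forbidden (parity).
Allowed pairs: 4 of 15.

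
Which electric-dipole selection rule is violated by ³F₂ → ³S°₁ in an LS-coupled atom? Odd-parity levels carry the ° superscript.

the ΔL = 0, ±1 rule

Parity must change: even → odd — satisfied.
ΔS = 0: S: 1 → 1 — satisfied.
ΔL = 0, ±1 (not L=0↔0): L: 3 → 0, ΔL = -3 — violated.
ΔJ = 0, ±1 (not J=0↔0): J: 2 → 1, ΔJ = -1 — satisfied.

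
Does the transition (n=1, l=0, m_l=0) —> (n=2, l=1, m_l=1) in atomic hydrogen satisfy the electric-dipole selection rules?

Δl = 1 − 0 = +1; the E1 rule Δl = ±1 is passes.
m_l: 0 → 1 (Δm_l = +1). |Δm_l| ≤ 1 passes.
All E1 selection rules are satisfied.

allowed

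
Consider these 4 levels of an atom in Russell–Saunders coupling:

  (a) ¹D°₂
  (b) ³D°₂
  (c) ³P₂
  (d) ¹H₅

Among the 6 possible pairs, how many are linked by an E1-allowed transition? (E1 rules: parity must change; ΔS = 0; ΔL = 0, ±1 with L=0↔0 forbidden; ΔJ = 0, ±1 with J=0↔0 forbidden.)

1

(a)–(b): forbidden (parity, ΔS).
(a)–(c): forbidden (ΔS).
(a)–(d): forbidden (ΔL, ΔJ).
(b)–(c): allowed.
(b)–(d): forbidden (ΔS, ΔL, ΔJ).
(c)–(d): forbidden (parity, ΔS, ΔL, ΔJ).
Allowed pairs: 1 of 6.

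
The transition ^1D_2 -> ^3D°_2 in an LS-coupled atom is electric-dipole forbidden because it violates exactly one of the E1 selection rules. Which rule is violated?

Initial level: S=0, L=2, J=2, parity even. Final level: S=1, L=2, J=2, parity odd.
Parity must change: even → odd — satisfied.
ΔS = 0: S: 0 → 1 — violated.
ΔL = 0, ±1 (not L=0↔0): L: 2 → 2, ΔL = +0 — satisfied.
ΔJ = 0, ±1 (not J=0↔0): J: 2 → 2, ΔJ = +0 — satisfied.

the ΔS = 0 rule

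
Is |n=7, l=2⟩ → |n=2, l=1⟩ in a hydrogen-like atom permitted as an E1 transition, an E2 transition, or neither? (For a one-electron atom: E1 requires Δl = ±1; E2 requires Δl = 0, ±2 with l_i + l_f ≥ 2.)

Δl = 1 − 2 = -1; l_i + l_f = 3.
E1 (Δl = ±1): satisfied.
E2 (Δl = 0,±2, l_i+l_f ≥ 2): not satisfied.

E1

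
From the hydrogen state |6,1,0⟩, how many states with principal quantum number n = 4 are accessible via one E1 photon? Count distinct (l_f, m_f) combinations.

E1 requires Δl = ±1, so l_f ∈ {0, 2}; with 0 ≤ l_f ≤ n_f−1 = 3, the allowed l_f values are {0, 2}.
For l_f = 0: m_f ∈ {m_i−1, m_i, m_i+1} ∩ [−0, 0] = {0} → 1 state.
For l_f = 2: m_f ∈ {m_i−1, m_i, m_i+1} ∩ [−2, 2] = {-1, 0, 1} → 3 states.
Total: 4.

4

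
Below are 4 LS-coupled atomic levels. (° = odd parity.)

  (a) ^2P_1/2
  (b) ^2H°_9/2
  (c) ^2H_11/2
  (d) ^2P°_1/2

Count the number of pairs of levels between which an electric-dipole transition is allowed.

(a)–(b): forbidden (ΔL, ΔJ).
(a)–(c): forbidden (parity, ΔL, ΔJ).
(a)–(d): allowed.
(b)–(c): allowed.
(b)–(d): forbidden (parity, ΔL, ΔJ).
(c)–(d): forbidden (ΔL, ΔJ).
Allowed pairs: 2 of 6.

2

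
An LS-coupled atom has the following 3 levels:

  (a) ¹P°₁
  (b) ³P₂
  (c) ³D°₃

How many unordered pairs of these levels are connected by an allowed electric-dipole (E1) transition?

(a)–(b): forbidden (ΔS).
(a)–(c): forbidden (parity, ΔS, ΔJ).
(b)–(c): allowed.
Allowed pairs: 1 of 3.

1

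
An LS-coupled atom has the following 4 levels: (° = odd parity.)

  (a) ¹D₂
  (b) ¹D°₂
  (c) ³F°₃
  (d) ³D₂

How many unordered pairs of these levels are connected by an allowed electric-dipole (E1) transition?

2

(a)–(b): allowed.
(a)–(c): forbidden (ΔS).
(a)–(d): forbidden (parity, ΔS).
(b)–(c): forbidden (parity, ΔS).
(b)–(d): forbidden (ΔS).
(c)–(d): allowed.
Allowed pairs: 2 of 6.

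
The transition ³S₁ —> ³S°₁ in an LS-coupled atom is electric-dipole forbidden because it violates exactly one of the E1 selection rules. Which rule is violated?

Initial level: S=1, L=0, J=1, parity even. Final level: S=1, L=0, J=1, parity odd.
Parity must change: even → odd — ✓.
ΔS = 0: S: 1 → 1 — ✓.
ΔL = 0, ±1 (not L=0↔0): L: 0 → 0, ΔL = +0 — ✗.
ΔJ = 0, ±1 (not J=0↔0): J: 1 → 1, ΔJ = +0 — ✓.

the L=0 ↔ L=0 exclusion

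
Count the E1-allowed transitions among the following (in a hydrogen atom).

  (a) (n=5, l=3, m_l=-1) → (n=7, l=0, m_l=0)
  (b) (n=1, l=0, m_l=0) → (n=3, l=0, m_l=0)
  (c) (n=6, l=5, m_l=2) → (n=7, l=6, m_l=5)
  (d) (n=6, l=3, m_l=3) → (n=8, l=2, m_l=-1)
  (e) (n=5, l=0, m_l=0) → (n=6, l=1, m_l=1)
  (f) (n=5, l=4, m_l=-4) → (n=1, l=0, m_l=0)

1

(a) forbidden — Δl = -3 (E1 requires Δl = ±1)
(b) forbidden — Δl = +0 (E1 requires Δl = ±1)
(c) forbidden — Δm_l = +3 (E1 requires Δm_l = 0, ±1)
(d) forbidden — Δm_l = -4 (E1 requires Δm_l = 0, ±1)
(e) allowed
(f) forbidden — Δl = -4 (E1 requires Δl = ±1); Δm_l = +4 (E1 requires Δm_l = 0, ±1)
Total allowed: 1 of 6.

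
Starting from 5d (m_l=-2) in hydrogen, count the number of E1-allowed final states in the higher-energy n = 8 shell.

4

E1 requires Δl = ±1, so l_f ∈ {1, 3}; with 0 ≤ l_f ≤ n_f−1 = 7, the allowed l_f values are {1, 3}.
For l_f = 1: m_f ∈ {m_i−1, m_i, m_i+1} ∩ [−1, 1] = {-1} → 1 state.
For l_f = 3: m_f ∈ {m_i−1, m_i, m_i+1} ∩ [−3, 3] = {-3, -2, -1} → 3 states.
Total: 4.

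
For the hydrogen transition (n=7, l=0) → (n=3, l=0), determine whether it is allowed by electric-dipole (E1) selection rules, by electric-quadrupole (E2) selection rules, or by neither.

Δl = 0 − 0 = +0; l_i + l_f = 0.
E1 (Δl = ±1): not satisfied.
E2 (Δl = 0,±2, l_i+l_f ≥ 2): not satisfied.

neither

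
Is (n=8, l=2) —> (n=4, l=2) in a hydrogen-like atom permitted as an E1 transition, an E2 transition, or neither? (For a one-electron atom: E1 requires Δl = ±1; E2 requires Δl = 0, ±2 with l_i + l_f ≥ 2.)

Δl = 2 − 2 = +0; l_i + l_f = 4.
E1 (Δl = ±1): not satisfied.
E2 (Δl = 0,±2, l_i+l_f ≥ 2): satisfied.

E2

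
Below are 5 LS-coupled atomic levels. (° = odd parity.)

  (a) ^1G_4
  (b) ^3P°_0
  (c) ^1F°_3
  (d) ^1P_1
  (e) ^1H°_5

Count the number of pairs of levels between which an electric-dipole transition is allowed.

(a)–(b): forbidden (ΔS, ΔL, ΔJ).
(a)–(c): allowed.
(a)–(d): forbidden (parity, ΔL, ΔJ).
(a)–(e): allowed.
(b)–(c): forbidden (parity, ΔS, ΔL, ΔJ).
(b)–(d): forbidden (ΔS).
(b)–(e): forbidden (parity, ΔS, ΔL, ΔJ).
(c)–(d): forbidden (ΔL, ΔJ).
(c)–(e): forbidden (parity, ΔL, ΔJ).
(d)–(e): forbidden (ΔL, ΔJ).
Allowed pairs: 2 of 10.

2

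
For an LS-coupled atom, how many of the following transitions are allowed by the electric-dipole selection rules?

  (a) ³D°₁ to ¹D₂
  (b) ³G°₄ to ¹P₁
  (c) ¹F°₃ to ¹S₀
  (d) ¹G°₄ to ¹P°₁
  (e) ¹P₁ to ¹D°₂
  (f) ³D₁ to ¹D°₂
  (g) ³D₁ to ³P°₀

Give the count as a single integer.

2

(a) forbidden (ΔS fails)
(b) forbidden (ΔS, ΔL, ΔJ fail)
(c) forbidden (ΔL, ΔJ fail)
(d) forbidden (parity, ΔL, ΔJ fail)
(e) allowed
(f) forbidden (ΔS fails)
(g) allowed
Total allowed: 2 of 7.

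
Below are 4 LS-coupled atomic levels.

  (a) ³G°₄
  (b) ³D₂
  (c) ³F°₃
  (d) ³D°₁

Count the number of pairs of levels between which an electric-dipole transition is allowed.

(a)–(b): forbidden (ΔL, ΔJ).
(a)–(c): forbidden (parity).
(a)–(d): forbidden (parity, ΔL, ΔJ).
(b)–(c): allowed.
(b)–(d): allowed.
(c)–(d): forbidden (parity, ΔJ).
Allowed pairs: 2 of 6.

2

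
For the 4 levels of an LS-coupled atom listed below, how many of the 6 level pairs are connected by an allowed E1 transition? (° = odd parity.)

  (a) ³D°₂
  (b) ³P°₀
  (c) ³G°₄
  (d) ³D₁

(a)–(b): forbidden (parity, ΔJ).
(a)–(c): forbidden (parity, ΔL, ΔJ).
(a)–(d): allowed.
(b)–(c): forbidden (parity, ΔL, ΔJ).
(b)–(d): allowed.
(c)–(d): forbidden (ΔL, ΔJ).
Allowed pairs: 2 of 6.

2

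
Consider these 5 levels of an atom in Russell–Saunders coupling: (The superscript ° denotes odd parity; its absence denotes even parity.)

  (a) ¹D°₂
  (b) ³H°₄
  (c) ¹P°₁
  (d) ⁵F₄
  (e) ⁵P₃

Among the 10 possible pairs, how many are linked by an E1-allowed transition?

0

(a)–(b): forbidden (parity, ΔS, ΔL, ΔJ).
(a)–(c): forbidden (parity).
(a)–(d): forbidden (ΔS, ΔJ).
(a)–(e): forbidden (ΔS).
(b)–(c): forbidden (parity, ΔS, ΔL, ΔJ).
(b)–(d): forbidden (ΔS, ΔL).
(b)–(e): forbidden (ΔS, ΔL).
(c)–(d): forbidden (ΔS, ΔL, ΔJ).
(c)–(e): forbidden (ΔS, ΔJ).
(d)–(e): forbidden (parity, ΔL).
Allowed pairs: 0 of 10.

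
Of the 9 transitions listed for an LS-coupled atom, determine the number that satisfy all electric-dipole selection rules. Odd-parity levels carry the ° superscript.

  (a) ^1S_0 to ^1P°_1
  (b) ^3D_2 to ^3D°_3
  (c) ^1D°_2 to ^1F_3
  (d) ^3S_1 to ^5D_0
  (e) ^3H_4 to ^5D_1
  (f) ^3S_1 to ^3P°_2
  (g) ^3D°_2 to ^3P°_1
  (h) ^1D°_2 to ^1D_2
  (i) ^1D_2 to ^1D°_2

(a) allowed
(b) allowed
(c) allowed
(d) forbidden (parity, ΔS, ΔL fail)
(e) forbidden (parity, ΔS, ΔL, ΔJ fail)
(f) allowed
(g) forbidden (parity fails)
(h) allowed
(i) allowed
Total allowed: 6 of 9.

6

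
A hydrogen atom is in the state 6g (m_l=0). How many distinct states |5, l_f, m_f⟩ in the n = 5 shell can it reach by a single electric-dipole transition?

3

E1 requires Δl = ±1, so l_f ∈ {3, 5}; with 0 ≤ l_f ≤ n_f−1 = 4, the allowed l_f values are {3}.
For l_f = 3: m_f ∈ {m_i−1, m_i, m_i+1} ∩ [−3, 3] = {-1, 0, 1} → 3 states.
Total: 3.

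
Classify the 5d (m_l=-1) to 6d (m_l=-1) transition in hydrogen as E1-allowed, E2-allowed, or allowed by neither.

E2

Δl = 2 − 2 = +0; l_i + l_f = 4.
Δm_l = +0.
E1 (Δl = ±1, |Δm_l| ≤ 1): not satisfied.
E2 (Δl = 0,±2, l_i+l_f ≥ 2, |Δm_l| ≤ 2): satisfied.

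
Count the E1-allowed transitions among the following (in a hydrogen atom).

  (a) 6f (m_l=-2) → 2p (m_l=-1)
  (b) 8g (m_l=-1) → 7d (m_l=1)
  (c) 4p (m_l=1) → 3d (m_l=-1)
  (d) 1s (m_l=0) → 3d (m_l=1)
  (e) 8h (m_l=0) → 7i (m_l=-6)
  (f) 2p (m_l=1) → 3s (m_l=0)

1

(a) forbidden — Δl = -2 (E1 requires Δl = ±1)
(b) forbidden — Δl = -2 (E1 requires Δl = ±1); Δm_l = +2 (E1 requires Δm_l = 0, ±1)
(c) forbidden — Δm_l = -2 (E1 requires Δm_l = 0, ±1)
(d) forbidden — Δl = +2 (E1 requires Δl = ±1)
(e) forbidden — Δm_l = -6 (E1 requires Δm_l = 0, ±1)
(f) allowed
Total allowed: 1 of 6.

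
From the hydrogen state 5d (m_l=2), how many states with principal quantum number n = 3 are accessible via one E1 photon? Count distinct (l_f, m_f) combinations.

1

E1 requires Δl = ±1, so l_f ∈ {1, 3}; with 0 ≤ l_f ≤ n_f−1 = 2, the allowed l_f values are {1}.
For l_f = 1: m_f ∈ {m_i−1, m_i, m_i+1} ∩ [−1, 1] = {1} → 1 state.
Total: 1.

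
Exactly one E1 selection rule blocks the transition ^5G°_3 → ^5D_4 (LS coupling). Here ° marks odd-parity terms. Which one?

the ΔL = 0, ±1 rule

Parity must change: odd → even — ✓.
ΔS = 0: S: 2 → 2 — ✓.
ΔL = 0, ±1 (not L=0↔0): L: 4 → 2, ΔL = -2 — ✗.
ΔJ = 0, ±1 (not J=0↔0): J: 3 → 4, ΔJ = +1 — ✓.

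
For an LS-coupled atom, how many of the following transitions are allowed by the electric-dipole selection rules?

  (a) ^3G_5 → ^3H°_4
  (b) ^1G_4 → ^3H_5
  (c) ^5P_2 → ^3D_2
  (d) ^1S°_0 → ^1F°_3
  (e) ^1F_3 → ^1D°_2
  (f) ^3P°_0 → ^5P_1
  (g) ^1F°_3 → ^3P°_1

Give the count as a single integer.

2

(a) allowed
(b) forbidden (parity, ΔS fail)
(c) forbidden (parity, ΔS fail)
(d) forbidden (parity, ΔL, ΔJ fail)
(e) allowed
(f) forbidden (ΔS fails)
(g) forbidden (parity, ΔS, ΔL, ΔJ fail)
Total allowed: 2 of 7.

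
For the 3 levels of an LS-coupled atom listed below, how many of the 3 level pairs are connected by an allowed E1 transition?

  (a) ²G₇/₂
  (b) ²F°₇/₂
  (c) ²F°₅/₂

(a)–(b): allowed.
(a)–(c): allowed.
(b)–(c): forbidden (parity).
Allowed pairs: 2 of 3.

2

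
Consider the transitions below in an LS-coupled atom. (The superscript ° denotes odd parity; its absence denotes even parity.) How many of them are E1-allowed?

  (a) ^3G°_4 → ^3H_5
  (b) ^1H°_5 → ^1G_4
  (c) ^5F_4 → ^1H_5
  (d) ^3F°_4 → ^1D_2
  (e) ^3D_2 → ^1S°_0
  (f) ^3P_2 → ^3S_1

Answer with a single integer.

(a) allowed
(b) allowed
(c) forbidden (parity, ΔS, ΔL fail)
(d) forbidden (ΔS, ΔJ fail)
(e) forbidden (ΔS, ΔL, ΔJ fail)
(f) forbidden (parity fails)
Total allowed: 2 of 6.

2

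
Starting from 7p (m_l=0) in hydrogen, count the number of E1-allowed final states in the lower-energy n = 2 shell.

E1 requires Δl = ±1, so l_f ∈ {0, 2}; with 0 ≤ l_f ≤ n_f−1 = 1, the allowed l_f values are {0}.
For l_f = 0: m_f ∈ {m_i−1, m_i, m_i+1} ∩ [−0, 0] = {0} → 1 state.
Total: 1.

1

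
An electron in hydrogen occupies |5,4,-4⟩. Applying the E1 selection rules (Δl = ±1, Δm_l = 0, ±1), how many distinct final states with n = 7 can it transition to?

4

E1 requires Δl = ±1, so l_f ∈ {3, 5}; with 0 ≤ l_f ≤ n_f−1 = 6, the allowed l_f values are {3, 5}.
For l_f = 3: m_f ∈ {m_i−1, m_i, m_i+1} ∩ [−3, 3] = {-3} → 1 state.
For l_f = 5: m_f ∈ {m_i−1, m_i, m_i+1} ∩ [−5, 5] = {-5, -4, -3} → 3 states.
Total: 4.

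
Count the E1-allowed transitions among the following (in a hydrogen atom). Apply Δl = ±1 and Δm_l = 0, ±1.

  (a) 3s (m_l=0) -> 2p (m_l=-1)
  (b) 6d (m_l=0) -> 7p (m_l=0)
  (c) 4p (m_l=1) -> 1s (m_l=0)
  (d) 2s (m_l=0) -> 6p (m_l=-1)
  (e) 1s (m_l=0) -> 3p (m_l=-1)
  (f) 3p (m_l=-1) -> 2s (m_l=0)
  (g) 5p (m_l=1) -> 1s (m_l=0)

7

(a) allowed
(b) allowed
(c) allowed
(d) allowed
(e) allowed
(f) allowed
(g) allowed
Total allowed: 7 of 7.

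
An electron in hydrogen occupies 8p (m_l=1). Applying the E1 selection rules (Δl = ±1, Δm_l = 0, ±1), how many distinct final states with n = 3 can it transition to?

E1 requires Δl = ±1, so l_f ∈ {0, 2}; with 0 ≤ l_f ≤ n_f−1 = 2, the allowed l_f values are {0, 2}.
For l_f = 0: m_f ∈ {m_i−1, m_i, m_i+1} ∩ [−0, 0] = {0} → 1 state.
For l_f = 2: m_f ∈ {m_i−1, m_i, m_i+1} ∩ [−2, 2] = {0, 1, 2} → 3 states.
Total: 4.

4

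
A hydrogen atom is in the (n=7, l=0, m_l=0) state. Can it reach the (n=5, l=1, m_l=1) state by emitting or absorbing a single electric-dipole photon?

allowed

l: 0 → 1 (Δl = +1). Δl = ±1 passes.
m_l: 0 → 1 (Δm_l = +1). |Δm_l| ≤ 1 passes.
All E1 selection rules are satisfied.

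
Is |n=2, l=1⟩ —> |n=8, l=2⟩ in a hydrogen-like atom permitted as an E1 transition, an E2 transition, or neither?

E1

Δl = 2 − 1 = +1; l_i + l_f = 3.
E1 (Δl = ±1): satisfied.
E2 (Δl = 0,±2, l_i+l_f ≥ 2): not satisfied.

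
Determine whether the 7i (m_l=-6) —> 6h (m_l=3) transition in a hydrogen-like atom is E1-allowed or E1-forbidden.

l: 6 → 5 (Δl = -1). Δl = ±1 passes.
Δm_l = 3 − (-6) = +9. E1 requires Δm_l = 0, ±1: fails.
The transition is electric-dipole forbidden.

forbidden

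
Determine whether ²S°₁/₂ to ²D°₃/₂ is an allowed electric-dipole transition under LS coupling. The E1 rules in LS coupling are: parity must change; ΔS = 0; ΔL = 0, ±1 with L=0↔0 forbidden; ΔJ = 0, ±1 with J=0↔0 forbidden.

Reading off the term symbols: S 1/2→1/2, L 0→2, J 1/2→3/2, parity odd→odd.
ΔS = 0: S: 1/2 → 1/2 — passes.
Parity must change: odd → odd — fails.
ΔL = 0, ±1 (not L=0↔0): L: 0 → 2, ΔL = +2 — fails.
ΔJ = 0, ±1 (not J=0↔0): J: 1/2 → 3/2, ΔJ = +1 — passes.
Rule(s) violated: parity, ΔL.

forbidden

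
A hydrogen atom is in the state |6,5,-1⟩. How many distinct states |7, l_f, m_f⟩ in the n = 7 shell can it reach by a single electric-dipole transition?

E1 requires Δl = ±1, so l_f ∈ {4, 6}; with 0 ≤ l_f ≤ n_f−1 = 6, the allowed l_f values are {4, 6}.
For l_f = 4: m_f ∈ {m_i−1, m_i, m_i+1} ∩ [−4, 4] = {-2, -1, 0} → 3 states.
For l_f = 6: m_f ∈ {m_i−1, m_i, m_i+1} ∩ [−6, 6] = {-2, -1, 0} → 3 states.
Total: 6.

6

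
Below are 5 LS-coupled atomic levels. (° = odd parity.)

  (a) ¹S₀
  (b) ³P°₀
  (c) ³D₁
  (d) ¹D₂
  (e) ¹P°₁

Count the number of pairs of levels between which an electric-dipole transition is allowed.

3

(a)–(b): forbidden (ΔS, ΔJ).
(a)–(c): forbidden (parity, ΔS, ΔL).
(a)–(d): forbidden (parity, ΔL, ΔJ).
(a)–(e): allowed.
(b)–(c): allowed.
(b)–(d): forbidden (ΔS, ΔJ).
(b)–(e): forbidden (parity, ΔS).
(c)–(d): forbidden (parity, ΔS).
(c)–(e): forbidden (ΔS).
(d)–(e): allowed.
Allowed pairs: 3 of 10.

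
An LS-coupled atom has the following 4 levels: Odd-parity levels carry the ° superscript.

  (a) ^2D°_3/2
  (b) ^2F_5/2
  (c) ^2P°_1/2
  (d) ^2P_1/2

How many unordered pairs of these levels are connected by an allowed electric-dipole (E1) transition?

(a)–(b): allowed.
(a)–(c): forbidden (parity).
(a)–(d): allowed.
(b)–(c): forbidden (ΔL, ΔJ).
(b)–(d): forbidden (parity, ΔL, ΔJ).
(c)–(d): allowed.
Allowed pairs: 3 of 6.

3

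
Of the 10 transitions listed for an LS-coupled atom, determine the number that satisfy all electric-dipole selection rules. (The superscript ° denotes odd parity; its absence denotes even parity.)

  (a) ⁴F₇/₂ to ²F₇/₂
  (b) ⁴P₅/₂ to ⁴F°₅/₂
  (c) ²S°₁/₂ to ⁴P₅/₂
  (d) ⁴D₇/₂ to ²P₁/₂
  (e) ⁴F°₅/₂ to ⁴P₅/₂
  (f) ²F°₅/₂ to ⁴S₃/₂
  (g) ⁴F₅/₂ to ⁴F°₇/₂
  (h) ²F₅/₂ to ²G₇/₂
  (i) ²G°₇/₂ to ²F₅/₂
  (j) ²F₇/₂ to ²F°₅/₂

(a) forbidden (parity, ΔS fail)
(b) forbidden (ΔL fails)
(c) forbidden (ΔS, ΔJ fail)
(d) forbidden (parity, ΔS, ΔJ fail)
(e) forbidden (ΔL fails)
(f) forbidden (ΔS, ΔL fail)
(g) allowed
(h) forbidden (parity fails)
(i) allowed
(j) allowed
Total allowed: 3 of 10.

3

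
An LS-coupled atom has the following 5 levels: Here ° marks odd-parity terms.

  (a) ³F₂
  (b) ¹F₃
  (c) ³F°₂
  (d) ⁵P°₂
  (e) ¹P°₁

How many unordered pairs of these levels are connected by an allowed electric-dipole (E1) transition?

1

(a)–(b): forbidden (parity, ΔS).
(a)–(c): allowed.
(a)–(d): forbidden (ΔS, ΔL).
(a)–(e): forbidden (ΔS, ΔL).
(b)–(c): forbidden (ΔS).
(b)–(d): forbidden (ΔS, ΔL).
(b)–(e): forbidden (ΔL, ΔJ).
(c)–(d): forbidden (parity, ΔS, ΔL).
(c)–(e): forbidden (parity, ΔS, ΔL).
(d)–(e): forbidden (parity, ΔS).
Allowed pairs: 1 of 10.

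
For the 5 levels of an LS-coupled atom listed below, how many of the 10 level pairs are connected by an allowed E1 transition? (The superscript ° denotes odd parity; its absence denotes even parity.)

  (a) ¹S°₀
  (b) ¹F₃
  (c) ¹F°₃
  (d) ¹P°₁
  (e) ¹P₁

3

(a)–(b): forbidden (ΔL, ΔJ).
(a)–(c): forbidden (parity, ΔL, ΔJ).
(a)–(d): forbidden (parity).
(a)–(e): allowed.
(b)–(c): allowed.
(b)–(d): forbidden (ΔL, ΔJ).
(b)–(e): forbidden (parity, ΔL, ΔJ).
(c)–(d): forbidden (parity, ΔL, ΔJ).
(c)–(e): forbidden (ΔL, ΔJ).
(d)–(e): allowed.
Allowed pairs: 3 of 10.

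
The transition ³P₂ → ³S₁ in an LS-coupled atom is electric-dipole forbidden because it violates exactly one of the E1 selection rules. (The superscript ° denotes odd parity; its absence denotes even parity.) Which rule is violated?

parity

ΔS = 0: S: 1 → 1 — satisfied.
ΔJ = 0, ±1 (not J=0↔0): J: 2 → 1, ΔJ = -1 — satisfied.
ΔL = 0, ±1 (not L=0↔0): L: 1 → 0, ΔL = -1 — satisfied.
Parity must change: even → even — violated.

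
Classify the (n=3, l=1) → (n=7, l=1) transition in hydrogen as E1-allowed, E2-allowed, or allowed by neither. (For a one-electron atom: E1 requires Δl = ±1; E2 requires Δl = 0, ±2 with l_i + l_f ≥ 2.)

Δl = 1 − 1 = +0; l_i + l_f = 2.
E1 (Δl = ±1): not satisfied.
E2 (Δl = 0,±2, l_i+l_f ≥ 2): satisfied.

E2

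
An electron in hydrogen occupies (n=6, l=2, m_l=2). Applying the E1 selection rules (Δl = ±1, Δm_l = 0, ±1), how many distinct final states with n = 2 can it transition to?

E1 requires Δl = ±1, so l_f ∈ {1, 3}; with 0 ≤ l_f ≤ n_f−1 = 1, the allowed l_f values are {1}.
For l_f = 1: m_f ∈ {m_i−1, m_i, m_i+1} ∩ [−1, 1] = {1} → 1 state.
Total: 1.

1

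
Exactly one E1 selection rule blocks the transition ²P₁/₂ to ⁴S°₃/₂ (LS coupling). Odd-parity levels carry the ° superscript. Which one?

the ΔS = 0 rule

Parity must change: even → odd — ok.
ΔS = 0: S: 1/2 → 3/2 — fails.
ΔL = 0, ±1 (not L=0↔0): L: 1 → 0, ΔL = -1 — ok.
ΔJ = 0, ±1 (not J=0↔0): J: 1/2 → 3/2, ΔJ = +1 — ok.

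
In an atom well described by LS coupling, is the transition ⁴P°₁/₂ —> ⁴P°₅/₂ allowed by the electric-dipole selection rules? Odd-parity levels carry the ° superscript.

forbidden

Parity must change: odd → odd — violated.
ΔS = 0: S: 3/2 → 3/2 — satisfied.
ΔL = 0, ±1 (not L=0↔0): L: 1 → 1, ΔL = +0 — satisfied.
ΔJ = 0, ±1 (not J=0↔0): J: 1/2 → 5/2, ΔJ = +2 — violated.
Rule(s) violated: parity, ΔJ.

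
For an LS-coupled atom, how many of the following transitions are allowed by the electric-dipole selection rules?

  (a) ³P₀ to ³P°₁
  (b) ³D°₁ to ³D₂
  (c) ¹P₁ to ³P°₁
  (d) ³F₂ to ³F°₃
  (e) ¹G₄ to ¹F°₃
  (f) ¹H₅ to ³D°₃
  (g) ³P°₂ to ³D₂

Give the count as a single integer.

5

(a) allowed
(b) allowed
(c) forbidden (ΔS fails)
(d) allowed
(e) allowed
(f) forbidden (ΔS, ΔL, ΔJ fail)
(g) allowed
Total allowed: 5 of 7.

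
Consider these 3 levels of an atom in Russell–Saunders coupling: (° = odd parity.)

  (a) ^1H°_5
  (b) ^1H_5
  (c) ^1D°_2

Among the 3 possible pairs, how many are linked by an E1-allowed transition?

(a)–(b): allowed.
(a)–(c): forbidden (parity, ΔL, ΔJ).
(b)–(c): forbidden (ΔL, ΔJ).
Allowed pairs: 1 of 3.

1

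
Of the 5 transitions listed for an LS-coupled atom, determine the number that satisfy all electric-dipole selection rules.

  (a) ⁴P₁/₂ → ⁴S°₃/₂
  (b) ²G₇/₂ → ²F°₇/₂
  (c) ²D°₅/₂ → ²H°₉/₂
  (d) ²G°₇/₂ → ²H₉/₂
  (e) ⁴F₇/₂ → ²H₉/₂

(a) allowed
(b) allowed
(c) forbidden (parity, ΔL, ΔJ fail)
(d) allowed
(e) forbidden (parity, ΔS, ΔL fail)
Total allowed: 3 of 5.

3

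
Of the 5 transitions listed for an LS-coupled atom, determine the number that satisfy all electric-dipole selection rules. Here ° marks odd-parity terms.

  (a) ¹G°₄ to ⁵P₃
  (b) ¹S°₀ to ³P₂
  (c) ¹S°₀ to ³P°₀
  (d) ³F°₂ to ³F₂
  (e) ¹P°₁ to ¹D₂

(a) forbidden (ΔS, ΔL fail)
(b) forbidden (ΔS, ΔJ fail)
(c) forbidden (parity, ΔS, ΔJ fail)
(d) allowed
(e) allowed
Total allowed: 2 of 5.

2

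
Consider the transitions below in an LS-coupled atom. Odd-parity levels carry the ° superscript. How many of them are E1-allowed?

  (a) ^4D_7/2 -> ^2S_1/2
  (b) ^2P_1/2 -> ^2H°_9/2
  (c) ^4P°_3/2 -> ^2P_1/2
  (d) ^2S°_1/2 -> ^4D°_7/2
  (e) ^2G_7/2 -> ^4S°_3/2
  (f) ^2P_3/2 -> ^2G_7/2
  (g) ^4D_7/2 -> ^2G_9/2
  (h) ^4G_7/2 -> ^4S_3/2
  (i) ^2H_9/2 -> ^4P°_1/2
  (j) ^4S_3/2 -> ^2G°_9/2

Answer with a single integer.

(a) forbidden (parity, ΔS, ΔL, ΔJ fail)
(b) forbidden (ΔL, ΔJ fail)
(c) forbidden (ΔS fails)
(d) forbidden (parity, ΔS, ΔL, ΔJ fail)
(e) forbidden (ΔS, ΔL, ΔJ fail)
(f) forbidden (parity, ΔL, ΔJ fail)
(g) forbidden (parity, ΔS, ΔL fail)
(h) forbidden (parity, ΔL, ΔJ fail)
(i) forbidden (ΔS, ΔL, ΔJ fail)
(j) forbidden (ΔS, ΔL, ΔJ fail)
Total allowed: 0 of 10.

0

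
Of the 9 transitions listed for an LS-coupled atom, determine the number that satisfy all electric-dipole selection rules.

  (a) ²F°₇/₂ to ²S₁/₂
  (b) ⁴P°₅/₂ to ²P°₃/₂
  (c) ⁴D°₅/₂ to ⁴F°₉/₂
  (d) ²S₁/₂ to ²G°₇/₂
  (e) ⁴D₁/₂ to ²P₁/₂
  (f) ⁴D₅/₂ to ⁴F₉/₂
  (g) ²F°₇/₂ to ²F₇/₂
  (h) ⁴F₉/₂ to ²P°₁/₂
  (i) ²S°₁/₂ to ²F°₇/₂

1

(a) forbidden (ΔL, ΔJ fail)
(b) forbidden (parity, ΔS fail)
(c) forbidden (parity, ΔJ fail)
(d) forbidden (ΔL, ΔJ fail)
(e) forbidden (parity, ΔS fail)
(f) forbidden (parity, ΔJ fail)
(g) allowed
(h) forbidden (ΔS, ΔL, ΔJ fail)
(i) forbidden (parity, ΔL, ΔJ fail)
Total allowed: 1 of 9.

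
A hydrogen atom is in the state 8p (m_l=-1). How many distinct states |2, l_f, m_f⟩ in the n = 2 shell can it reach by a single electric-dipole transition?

E1 requires Δl = ±1, so l_f ∈ {0, 2}; with 0 ≤ l_f ≤ n_f−1 = 1, the allowed l_f values are {0}.
For l_f = 0: m_f ∈ {m_i−1, m_i, m_i+1} ∩ [−0, 0] = {0} → 1 state.
Total: 1.

1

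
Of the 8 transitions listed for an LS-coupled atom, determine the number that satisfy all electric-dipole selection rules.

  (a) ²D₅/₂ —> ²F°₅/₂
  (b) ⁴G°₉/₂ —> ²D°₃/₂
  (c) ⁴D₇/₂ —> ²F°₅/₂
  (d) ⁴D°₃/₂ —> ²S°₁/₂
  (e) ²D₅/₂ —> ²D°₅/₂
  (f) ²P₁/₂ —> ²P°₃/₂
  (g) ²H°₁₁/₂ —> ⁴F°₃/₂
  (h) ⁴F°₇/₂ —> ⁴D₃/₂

(a) allowed
(b) forbidden (parity, ΔS, ΔL, ΔJ fail)
(c) forbidden (ΔS fails)
(d) forbidden (parity, ΔS, ΔL fail)
(e) allowed
(f) allowed
(g) forbidden (parity, ΔS, ΔL, ΔJ fail)
(h) forbidden (ΔJ fails)
Total allowed: 3 of 8.

3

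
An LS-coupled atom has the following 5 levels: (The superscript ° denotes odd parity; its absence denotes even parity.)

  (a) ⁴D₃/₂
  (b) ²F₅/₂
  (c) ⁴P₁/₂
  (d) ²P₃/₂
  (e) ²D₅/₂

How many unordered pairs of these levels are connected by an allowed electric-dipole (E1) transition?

0

(a)–(b): forbidden (parity, ΔS).
(a)–(c): forbidden (parity).
(a)–(d): forbidden (parity, ΔS).
(a)–(e): forbidden (parity, ΔS).
(b)–(c): forbidden (parity, ΔS, ΔL, ΔJ).
(b)–(d): forbidden (parity, ΔL).
(b)–(e): forbidden (parity).
(c)–(d): forbidden (parity, ΔS).
(c)–(e): forbidden (parity, ΔS, ΔJ).
(d)–(e): forbidden (parity).
Allowed pairs: 0 of 10.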